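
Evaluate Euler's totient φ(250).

100

250 = 2 * 5^3.
φ(2) = 2 − 1 = 1.
φ(5^3) = 5^3 − 5^2 = 125 − 25 = 100.
φ(250) = 1 × 100 = 100.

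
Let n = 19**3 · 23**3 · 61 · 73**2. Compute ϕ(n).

φ(27128130513257) = 27128130513257 · (1 − 1/19) · (1 − 1/23) · (1 − 1/61) · (1 − 1/73)
       = 27128130513257 · 1710720/1945961 = 23848697600640.

23848697600640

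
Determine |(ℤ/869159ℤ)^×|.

752640

869159 = 17 · 29 · 41 · 43.
φ(17) = 17 − 1 = 16.
φ(29) = 29 − 1 = 28.
φ(41) = 41 − 1 = 40.
φ(43) = 43 − 1 = 42.
φ(869159) = 16 × 28 × 40 × 42 = 752640.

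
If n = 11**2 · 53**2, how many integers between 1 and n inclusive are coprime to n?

φ(339889) = 339889 · (1 − 1/11) · (1 − 1/53)
       = 339889 · 520/583 = 303160.

303160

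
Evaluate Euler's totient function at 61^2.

φ(61^2) = 61^2 − 61^1 = 3721 − 61 = 3660.

3660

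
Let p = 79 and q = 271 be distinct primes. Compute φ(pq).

21060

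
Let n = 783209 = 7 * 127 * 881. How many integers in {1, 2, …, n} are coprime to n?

665280

φ(7) = 7 − 1 = 6.
φ(127) = 127 − 1 = 126.
φ(881) = 881 − 1 = 880.
φ(783209) = 6 × 126 × 880 = 665280.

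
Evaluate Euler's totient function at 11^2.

φ(121) = 121 · (1 − 1/11)
       = 121 · 10/11 = 110.

110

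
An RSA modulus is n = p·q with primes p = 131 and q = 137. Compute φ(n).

17680

φ(n) = (p − 1)(q − 1) = (131−1)(137−1) = 130·136 = 17680.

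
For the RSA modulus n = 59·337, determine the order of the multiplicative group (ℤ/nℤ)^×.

19488

φ(59) = 59 − 1 = 58.
φ(337) = 337 − 1 = 336.
φ(19883) = 58 × 336 = 19488.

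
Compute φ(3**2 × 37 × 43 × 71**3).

3201236640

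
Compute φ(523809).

Prime factorization: 523809 = 3^2 × 11^2 × 13 × 37.
φ(523809) = 523809 · (1 − 1/3) · (1 − 1/11) · (1 − 1/13) · (1 − 1/37)
       = 523809 · 8640/15873 = 285120.

285120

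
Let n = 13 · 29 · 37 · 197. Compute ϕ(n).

2370816

φ(2747953) = 2747953 · (1 − 1/13) · (1 − 1/29) · (1 − 1/37) · (1 − 1/197)
       = 2747953 · 2370816/2747953 = 2370816.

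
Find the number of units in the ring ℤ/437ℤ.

396

437 = 19 · 23.
φ(19) = 19 − 1 = 18.
φ(23) = 23 − 1 = 22.
φ(437) = 18 × 22 = 396.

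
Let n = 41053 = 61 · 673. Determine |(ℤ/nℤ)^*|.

40320

φ(61) = 61 − 1 = 60.
φ(673) = 673 − 1 = 672.
Multiply: 60 · 672 = 40320.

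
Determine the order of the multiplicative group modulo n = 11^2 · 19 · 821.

1623600

φ(1887479) = 1887479 · (1 − 1/11) · (1 − 1/19) · (1 − 1/821)
       = 1887479 · 147600/171589 = 1623600.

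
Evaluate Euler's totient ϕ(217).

180

217 = 7 × 31.
φ(217) = 217 · (1 − 1/7) · (1 − 1/31)
       = 217 · 180/217 = 180.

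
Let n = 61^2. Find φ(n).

3660

φ(61^2) = 61^1·(61−1) = 61·60 = 3660.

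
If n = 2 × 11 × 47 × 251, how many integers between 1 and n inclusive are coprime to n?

φ(2) = 2 − 1 = 1.
φ(11) = 11 − 1 = 10.
φ(47) = 47 − 1 = 46.
φ(251) = 251 − 1 = 250.
φ(259534) = 1 × 10 × 46 × 250 = 115000.

115000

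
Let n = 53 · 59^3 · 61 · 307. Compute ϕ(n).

192756058560

φ(203845024249) = 203845024249 · (1 − 1/53) · (1 − 1/59) · (1 − 1/61) · (1 − 1/307)
       = 203845024249 · 55373760/58559329 = 192756058560.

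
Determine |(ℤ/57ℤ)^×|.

First factor: 57 = 3 · 19.
φ(57) = 57 · (1 − 1/3) · (1 − 1/19)
       = 57 · 36/57 = 36.

36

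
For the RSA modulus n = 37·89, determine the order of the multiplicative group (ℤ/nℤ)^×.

3168

φ(37) = 37 − 1 = 36.
φ(89) = 89 − 1 = 88.
Since φ is multiplicative, φ(3293) = 36 · 88 = 3168.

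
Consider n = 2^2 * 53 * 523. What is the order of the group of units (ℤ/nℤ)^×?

54288

φ(110876) = 110876 · (1 − 1/2) · (1 − 1/53) · (1 − 1/523)
       = 110876 · 27144/55438 = 54288.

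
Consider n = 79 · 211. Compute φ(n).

φ(79) = 79 − 1 = 78.
φ(211) = 211 − 1 = 210.
Since φ is multiplicative, φ(16669) = 78 · 210 = 16380.

16380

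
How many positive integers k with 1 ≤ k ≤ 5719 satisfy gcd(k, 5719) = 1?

4536

5719 = 7 · 19 · 43.
φ(7) = 7 − 1 = 6.
φ(19) = 19 − 1 = 18.
φ(43) = 43 − 1 = 42.
Multiply: 6 · 18 · 42 = 4536.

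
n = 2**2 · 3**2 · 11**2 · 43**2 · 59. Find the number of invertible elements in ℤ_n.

138267360

φ(2^2) = 2^2 − 2^1 = 4 − 2 = 2.
φ(3^2) = 3^2 − 3^1 = 9 − 3 = 6.
φ(11^2) = 11^1·(11−1) = 11·10 = 110.
φ(43^2) = 43^2 − 43^1 = 1849 − 43 = 1806.
φ(59) = 59 − 1 = 58.
Multiply: 2 · 6 · 110 · 1806 · 58 = 138267360.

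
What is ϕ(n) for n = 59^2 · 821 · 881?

2469315200

φ(59^2) = 59^2 − 59^1 = 3481 − 59 = 3422.
φ(821) = 821 − 1 = 820.
φ(881) = 881 − 1 = 880.
Multiply: 3422 · 820 · 880 = 2469315200.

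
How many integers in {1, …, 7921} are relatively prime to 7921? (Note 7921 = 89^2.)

φ(89^2) = 89^1·(89−1) = 89·88 = 7832.

7832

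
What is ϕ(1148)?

480

Factor 1148: 1148 = 2**2 × 7 × 41.
φ(2^2) = 2^1·(2−1) = 2·1 = 2.
φ(7) = 7 − 1 = 6.
φ(41) = 41 − 1 = 40.
Multiply: 2 · 6 · 40 = 480.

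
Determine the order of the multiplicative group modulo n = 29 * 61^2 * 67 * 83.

φ(600081949) = 600081949 · (1 − 1/29) · (1 − 1/61) · (1 − 1/67) · (1 − 1/83)
       = 600081949 · 9092160/9837409 = 554621760.

554621760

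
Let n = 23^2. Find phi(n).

506

φ(23^2) = 23^1·(23−1) = 23·22 = 506.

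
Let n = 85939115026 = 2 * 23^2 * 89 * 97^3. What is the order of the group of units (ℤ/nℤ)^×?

φ(2) = 2 − 1 = 1.
φ(23^2) = 23^2 − 23^1 = 529 − 23 = 506.
φ(89) = 89 − 1 = 88.
φ(97^3) = 97^3 − 97^2 = 912673 − 9409 = 903264.
Since φ is multiplicative, φ(85939115026) = 1 · 506 · 88 · 903264 = 40220539392.

40220539392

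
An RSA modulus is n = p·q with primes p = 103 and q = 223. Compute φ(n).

For distinct primes, φ(pq) = (p−1)(q−1) = 102 × 222 = 22644.

22644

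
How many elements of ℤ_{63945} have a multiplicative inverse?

28224

Prime factorization: 63945 = 3**2 · 5 · 7**2 · 29.
φ(3^2) = 3^1·(3−1) = 3·2 = 6.
φ(5) = 5 − 1 = 4.
φ(7^2) = 7^2 − 7^1 = 49 − 7 = 42.
φ(29) = 29 − 1 = 28.
Since φ is multiplicative, φ(63945) = 6 · 4 · 42 · 28 = 28224.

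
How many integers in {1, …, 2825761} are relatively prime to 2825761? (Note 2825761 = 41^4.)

2756840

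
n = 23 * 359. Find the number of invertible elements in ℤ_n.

7876

φ(8257) = 8257 · (1 − 1/23) · (1 − 1/359)
       = 8257 · 7876/8257 = 7876.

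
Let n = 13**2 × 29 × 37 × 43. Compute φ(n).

6604416

φ(13^2) = 13^2 − 13^1 = 169 − 13 = 156.
φ(29) = 29 − 1 = 28.
φ(37) = 37 − 1 = 36.
φ(43) = 43 − 1 = 42.
Since φ is multiplicative, φ(7797491) = 156 · 28 · 36 · 42 = 6604416.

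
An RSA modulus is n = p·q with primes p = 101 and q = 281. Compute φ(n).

φ(pq) = (p−1)(q−1) = 100 · 280 = 28000.

28000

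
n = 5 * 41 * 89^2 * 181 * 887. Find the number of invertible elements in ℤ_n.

199847577600

φ(260697021335) = 260697021335 · (1 − 1/5) · (1 − 1/41) · (1 − 1/89) · (1 − 1/181) · (1 − 1/887)
       = 260697021335 · 2245478400/2929180015 = 199847577600.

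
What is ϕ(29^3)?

φ(24389) = 24389 · (1 − 1/29)
       = 24389 · 28/29 = 23548.

23548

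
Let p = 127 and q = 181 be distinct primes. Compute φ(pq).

22680

φ(pq) = (p−1)(q−1) = 126 · 180 = 22680.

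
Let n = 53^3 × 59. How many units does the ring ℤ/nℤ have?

8471944

φ(8783743) = 8783743 · (1 − 1/53) · (1 − 1/59)
       = 8783743 · 3016/3127 = 8471944.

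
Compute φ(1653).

1008

First factor: 1653 = 3 × 19 × 29.
φ(1653) = 1653 · (1 − 1/3) · (1 − 1/19) · (1 − 1/29)
       = 1653 · 1008/1653 = 1008.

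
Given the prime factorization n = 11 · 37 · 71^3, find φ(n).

127033200

φ(11) = 11 − 1 = 10.
φ(37) = 37 − 1 = 36.
φ(71^3) = 71^2·(71−1) = 5041·70 = 352870.
Multiply: 10 · 36 · 352870 = 127033200.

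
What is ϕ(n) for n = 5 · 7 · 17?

384

φ(5) = 5 − 1 = 4.
φ(7) = 7 − 1 = 6.
φ(17) = 17 − 1 = 16.
Since φ is multiplicative, φ(595) = 4 · 6 · 16 = 384.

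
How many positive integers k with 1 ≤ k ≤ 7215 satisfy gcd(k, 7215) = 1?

3456

Prime factorization: 7215 = 3 × 5 × 13 × 37.
φ(3) = 3 − 1 = 2.
φ(5) = 5 − 1 = 4.
φ(13) = 13 − 1 = 12.
φ(37) = 37 − 1 = 36.
Multiply: 2 · 4 · 12 · 36 = 3456.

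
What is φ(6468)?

Factor 6468: 6468 = 2^2 × 3 × 7^2 × 11.
φ(2^2) = 2^2 − 2^1 = 4 − 2 = 2.
φ(3) = 3 − 1 = 2.
φ(7^2) = 7^1·(7−1) = 7·6 = 42.
φ(11) = 11 − 1 = 10.
Multiply: 2 · 2 · 42 · 10 = 1680.

1680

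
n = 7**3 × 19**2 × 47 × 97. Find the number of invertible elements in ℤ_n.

φ(7^3) = 7^3 − 7^2 = 343 − 49 = 294.
φ(19^2) = 19^2 − 19^1 = 361 − 19 = 342.
φ(47) = 47 − 1 = 46.
φ(97) = 97 − 1 = 96.
φ(564509057) = 294 × 342 × 46 × 96 = 444019968.

444019968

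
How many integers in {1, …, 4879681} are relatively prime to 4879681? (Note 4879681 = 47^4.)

φ(47^4) = 47^3·(47−1) = 103823·46 = 4775858.

4775858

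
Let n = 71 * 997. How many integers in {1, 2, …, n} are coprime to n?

69720

φ(71) = 71 − 1 = 70.
φ(997) = 997 − 1 = 996.
Since φ is multiplicative, φ(70787) = 70 · 996 = 69720.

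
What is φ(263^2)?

68906

φ(69169) = 69169 · (1 − 1/263)
       = 69169 · 262/263 = 68906.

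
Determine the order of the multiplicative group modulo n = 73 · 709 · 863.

φ(73) = 73 − 1 = 72.
φ(709) = 709 − 1 = 708.
φ(863) = 863 − 1 = 862.
Multiply: 72 · 708 · 862 = 43941312.

43941312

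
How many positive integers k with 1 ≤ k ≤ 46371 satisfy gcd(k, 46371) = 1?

26880

46371 = 3 * 13 * 29 * 41.
φ(3) = 3 − 1 = 2.
φ(13) = 13 − 1 = 12.
φ(29) = 29 − 1 = 28.
φ(41) = 41 − 1 = 40.
Since φ is multiplicative, φ(46371) = 2 · 12 · 28 · 40 = 26880.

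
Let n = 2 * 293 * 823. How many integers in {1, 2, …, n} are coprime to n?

240024

φ(2) = 2 − 1 = 1.
φ(293) = 293 − 1 = 292.
φ(823) = 823 − 1 = 822.
φ(482278) = 1 × 292 × 822 = 240024.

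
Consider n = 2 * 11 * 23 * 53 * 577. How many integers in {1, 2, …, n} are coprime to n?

φ(2) = 2 − 1 = 1.
φ(11) = 11 − 1 = 10.
φ(23) = 23 − 1 = 22.
φ(53) = 53 − 1 = 52.
φ(577) = 577 − 1 = 576.
Since φ is multiplicative, φ(15473986) = 1 · 10 · 22 · 52 · 576 = 6589440.

6589440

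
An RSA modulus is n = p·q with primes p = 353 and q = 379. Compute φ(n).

φ(133787) = 133787 · (1 − 1/353) · (1 − 1/379)
       = 133787 · 133056/133787 = 133056.

133056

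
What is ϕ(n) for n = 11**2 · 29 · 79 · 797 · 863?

164841156480

φ(11^2) = 11^1·(11−1) = 11·10 = 110.
φ(29) = 29 − 1 = 28.
φ(79) = 79 − 1 = 78.
φ(797) = 797 − 1 = 796.
φ(863) = 863 − 1 = 862.
Since φ is multiplicative, φ(190668775121) = 110 · 28 · 78 · 796 · 862 = 164841156480.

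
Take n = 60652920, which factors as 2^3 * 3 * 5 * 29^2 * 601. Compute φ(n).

15590400

φ(60652920) = 60652920 · (1 − 1/2) · (1 − 1/3) · (1 − 1/5) · (1 − 1/29) · (1 − 1/601)
       = 60652920 · 134400/522870 = 15590400.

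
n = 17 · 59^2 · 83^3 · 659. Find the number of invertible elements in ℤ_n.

20351476304768

φ(22298345298041) = 22298345298041 · (1 − 1/17) · (1 − 1/59) · (1 − 1/83) · (1 − 1/659)
       = 22298345298041 · 50071168/54861091 = 20351476304768.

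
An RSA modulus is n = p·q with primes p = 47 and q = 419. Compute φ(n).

19228

φ(19693) = 19693 · (1 − 1/47) · (1 − 1/419)
       = 19693 · 19228/19693 = 19228.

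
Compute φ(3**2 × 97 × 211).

φ(184203) = 184203 · (1 − 1/3) · (1 − 1/97) · (1 − 1/211)
       = 184203 · 40320/61401 = 120960.

120960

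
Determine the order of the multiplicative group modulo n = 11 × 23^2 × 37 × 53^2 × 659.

φ(11) = 11 − 1 = 10.
φ(23^2) = 23^2 − 23^1 = 529 − 23 = 506.
φ(37) = 37 − 1 = 36.
φ(53^2) = 53^1·(53−1) = 53·52 = 2756.
φ(659) = 659 − 1 = 658.
Multiply: 10 · 506 · 36 · 2756 · 658 = 330337687680.

330337687680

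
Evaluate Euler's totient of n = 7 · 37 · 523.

φ(135457) = 135457 · (1 − 1/7) · (1 − 1/37) · (1 − 1/523)
       = 135457 · 112752/135457 = 112752.

112752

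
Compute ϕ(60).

First factor: 60 = 2**2 · 3 · 5.
φ(2^2) = 2^2 − 2^1 = 4 − 2 = 2.
φ(3) = 3 − 1 = 2.
φ(5) = 5 − 1 = 4.
φ(60) = 2 × 2 × 4 = 16.

16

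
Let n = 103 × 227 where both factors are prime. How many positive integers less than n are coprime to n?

23052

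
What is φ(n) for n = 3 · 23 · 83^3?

24855512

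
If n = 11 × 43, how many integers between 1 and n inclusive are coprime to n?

φ(11) = 11 − 1 = 10.
φ(43) = 43 − 1 = 42.
Since φ is multiplicative, φ(473) = 10 · 42 = 420.

420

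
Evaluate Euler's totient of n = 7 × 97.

576

φ(679) = 679 · (1 − 1/7) · (1 − 1/97)
       = 679 · 576/679 = 576.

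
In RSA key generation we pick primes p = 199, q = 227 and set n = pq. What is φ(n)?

44748

φ(199) = 199 − 1 = 198.
φ(227) = 227 − 1 = 226.
Since φ is multiplicative, φ(45173) = 198 · 226 = 44748.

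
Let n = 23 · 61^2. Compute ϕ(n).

80520

φ(85583) = 85583 · (1 − 1/23) · (1 − 1/61)
       = 85583 · 1320/1403 = 80520.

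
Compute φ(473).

Factor 473: 473 = 11 · 43.
φ(11) = 11 − 1 = 10.
φ(43) = 43 − 1 = 42.
Since φ is multiplicative, φ(473) = 10 · 42 = 420.

420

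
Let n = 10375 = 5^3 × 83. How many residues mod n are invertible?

φ(10375) = 10375 · (1 − 1/5) · (1 − 1/83)
       = 10375 · 328/415 = 8200.

8200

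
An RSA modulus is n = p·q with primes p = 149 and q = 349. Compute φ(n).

φ(52001) = 52001 · (1 − 1/149) · (1 − 1/349)
       = 52001 · 51504/52001 = 51504.

51504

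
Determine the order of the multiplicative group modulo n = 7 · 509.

3048

φ(3563) = 3563 · (1 − 1/7) · (1 − 1/509)
       = 3563 · 3048/3563 = 3048.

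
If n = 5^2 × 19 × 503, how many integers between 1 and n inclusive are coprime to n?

180720

φ(238925) = 238925 · (1 − 1/5) · (1 − 1/19) · (1 − 1/503)
       = 238925 · 36144/47785 = 180720.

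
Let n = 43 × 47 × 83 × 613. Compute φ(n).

96955488

φ(102826459) = 102826459 · (1 − 1/43) · (1 − 1/47) · (1 − 1/83) · (1 − 1/613)
       = 102826459 · 96955488/102826459 = 96955488.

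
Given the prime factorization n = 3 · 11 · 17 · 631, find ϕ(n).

201600

φ(353991) = 353991 · (1 − 1/3) · (1 − 1/11) · (1 − 1/17) · (1 − 1/631)
       = 353991 · 201600/353991 = 201600.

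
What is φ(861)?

Factor 861: 861 = 3 · 7 · 41.
φ(861) = 861 · (1 − 1/3) · (1 − 1/7) · (1 − 1/41)
       = 861 · 480/861 = 480.

480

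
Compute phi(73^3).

φ(73^3) = 73^3 − 73^2 = 389017 − 5329 = 383688.

383688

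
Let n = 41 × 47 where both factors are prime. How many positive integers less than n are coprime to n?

1840

φ(1927) = 1927 · (1 − 1/41) · (1 − 1/47)
       = 1927 · 1840/1927 = 1840.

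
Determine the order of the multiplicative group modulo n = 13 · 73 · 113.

96768

φ(13) = 13 − 1 = 12.
φ(73) = 73 − 1 = 72.
φ(113) = 113 − 1 = 112.
Since φ is multiplicative, φ(107237) = 12 · 72 · 112 = 96768.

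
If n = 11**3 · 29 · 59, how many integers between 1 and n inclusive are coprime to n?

φ(2277341) = 2277341 · (1 − 1/11) · (1 − 1/29) · (1 − 1/59)
       = 2277341 · 16240/18821 = 1965040.

1965040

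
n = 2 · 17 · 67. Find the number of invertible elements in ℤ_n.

φ(2278) = 2278 · (1 − 1/2) · (1 − 1/17) · (1 − 1/67)
       = 2278 · 1056/2278 = 1056.

1056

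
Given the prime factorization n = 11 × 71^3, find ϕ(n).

3528700

φ(11) = 11 − 1 = 10.
φ(71^3) = 71^3 − 71^2 = 357911 − 5041 = 352870.
Since φ is multiplicative, φ(3937021) = 10 · 352870 = 3528700.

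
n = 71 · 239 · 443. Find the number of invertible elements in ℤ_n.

7363720

φ(7517267) = 7517267 · (1 − 1/71) · (1 − 1/239) · (1 − 1/443)
       = 7517267 · 7363720/7517267 = 7363720.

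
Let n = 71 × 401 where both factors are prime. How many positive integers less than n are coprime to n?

28000

φ(71) = 71 − 1 = 70.
φ(401) = 401 − 1 = 400.
Since φ is multiplicative, φ(28471) = 70 · 400 = 28000.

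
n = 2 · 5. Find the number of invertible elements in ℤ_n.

4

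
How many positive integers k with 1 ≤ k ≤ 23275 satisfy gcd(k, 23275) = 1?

15120

Factor 23275: 23275 = 5**2 * 7**2 * 19.
φ(5^2) = 5^1·(5−1) = 5·4 = 20.
φ(7^2) = 7^2 − 7^1 = 49 − 7 = 42.
φ(19) = 19 − 1 = 18.
φ(23275) = 20 × 42 × 18 = 15120.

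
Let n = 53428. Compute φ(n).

24624

First factor: 53428 = 2**2 · 19**2 · 37.
φ(2^2) = 2^2 − 2^1 = 4 − 2 = 2.
φ(19^2) = 19^2 − 19^1 = 361 − 19 = 342.
φ(37) = 37 − 1 = 36.
Multiply: 2 · 342 · 36 = 24624.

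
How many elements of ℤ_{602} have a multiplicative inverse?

252

Factor 602: 602 = 2 × 7 × 43.
φ(2) = 2 − 1 = 1.
φ(7) = 7 − 1 = 6.
φ(43) = 43 − 1 = 42.
Since φ is multiplicative, φ(602) = 1 · 6 · 42 = 252.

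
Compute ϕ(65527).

47520

Prime factorization: 65527 = 7 * 11 * 23 * 37.
φ(7) = 7 − 1 = 6.
φ(11) = 11 − 1 = 10.
φ(23) = 23 − 1 = 22.
φ(37) = 37 − 1 = 36.
Since φ is multiplicative, φ(65527) = 6 · 10 · 22 · 36 = 47520.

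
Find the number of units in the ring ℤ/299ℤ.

Prime factorization: 299 = 13 · 23.
φ(299) = 299 · (1 − 1/13) · (1 − 1/23)
       = 299 · 264/299 = 264.

264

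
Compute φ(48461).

Prime factorization: 48461 = 7^2 × 23 × 43.
φ(48461) = 48461 · (1 − 1/7) · (1 − 1/23) · (1 − 1/43)
       = 48461 · 5544/6923 = 38808.

38808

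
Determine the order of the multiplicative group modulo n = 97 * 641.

φ(97) = 97 − 1 = 96.
φ(641) = 641 − 1 = 640.
φ(62177) = 96 × 640 = 61440.

61440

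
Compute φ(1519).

1260

First factor: 1519 = 7^2 · 31.
φ(7^2) = 7^1·(7−1) = 7·6 = 42.
φ(31) = 31 − 1 = 30.
φ(1519) = 42 × 30 = 1260.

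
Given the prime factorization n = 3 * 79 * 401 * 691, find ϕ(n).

43056000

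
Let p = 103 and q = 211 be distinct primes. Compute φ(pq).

21420

φ(n) = (p − 1)(q − 1) = (103−1)(211−1) = 102·210 = 21420.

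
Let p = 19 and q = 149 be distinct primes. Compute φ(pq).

2664

For distinct primes, φ(pq) = (p−1)(q−1) = 18 × 148 = 2664.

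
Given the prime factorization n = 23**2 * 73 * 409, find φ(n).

14864256

φ(23^2) = 23^1·(23−1) = 23·22 = 506.
φ(73) = 73 − 1 = 72.
φ(409) = 409 − 1 = 408.
φ(15794353) = 506 × 72 × 408 = 14864256.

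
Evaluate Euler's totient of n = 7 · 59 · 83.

φ(34279) = 34279 · (1 − 1/7) · (1 − 1/59) · (1 − 1/83)
       = 34279 · 28536/34279 = 28536.

28536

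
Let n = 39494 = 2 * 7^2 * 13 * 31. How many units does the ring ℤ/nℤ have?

15120

φ(2) = 2 − 1 = 1.
φ(7^2) = 7^2 − 7^1 = 49 − 7 = 42.
φ(13) = 13 − 1 = 12.
φ(31) = 31 − 1 = 30.
φ(39494) = 1 × 42 × 12 × 30 = 15120.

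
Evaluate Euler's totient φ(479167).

403200

479167 = 13 * 29 * 31 * 41.
φ(479167) = 479167 · (1 − 1/13) · (1 − 1/29) · (1 − 1/31) · (1 − 1/41)
       = 479167 · 403200/479167 = 403200.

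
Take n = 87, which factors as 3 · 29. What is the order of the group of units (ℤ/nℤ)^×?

56

φ(3) = 3 − 1 = 2.
φ(29) = 29 − 1 = 28.
φ(87) = 2 × 28 = 56.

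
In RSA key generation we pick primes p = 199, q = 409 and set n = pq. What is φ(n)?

φ(199) = 199 − 1 = 198.
φ(409) = 409 − 1 = 408.
Since φ is multiplicative, φ(81391) = 198 · 408 = 80784.

80784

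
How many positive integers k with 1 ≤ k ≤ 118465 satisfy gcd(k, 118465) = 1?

84672

First factor: 118465 = 5 × 19 × 29 × 43.
φ(5) = 5 − 1 = 4.
φ(19) = 19 − 1 = 18.
φ(29) = 29 − 1 = 28.
φ(43) = 43 − 1 = 42.
Multiply: 4 · 18 · 28 · 42 = 84672.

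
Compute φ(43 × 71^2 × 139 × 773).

22238324640

φ(23290534061) = 23290534061 · (1 − 1/43) · (1 − 1/71) · (1 − 1/139) · (1 − 1/773)
       = 23290534061 · 313215840/328035691 = 22238324640.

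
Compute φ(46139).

Factor 46139: 46139 = 29 × 37 × 43.
φ(29) = 29 − 1 = 28.
φ(37) = 37 − 1 = 36.
φ(43) = 43 − 1 = 42.
Since φ is multiplicative, φ(46139) = 28 · 36 · 42 = 42336.

42336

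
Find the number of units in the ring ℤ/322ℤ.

322 = 2 × 7 × 23.
φ(322) = 322 · (1 − 1/2) · (1 − 1/7) · (1 − 1/23)
       = 322 · 132/322 = 132.

132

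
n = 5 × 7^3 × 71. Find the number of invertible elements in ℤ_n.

82320

φ(5) = 5 − 1 = 4.
φ(7^3) = 7^2·(7−1) = 49·6 = 294.
φ(71) = 71 − 1 = 70.
Multiply: 4 · 294 · 70 = 82320.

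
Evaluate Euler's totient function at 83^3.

564898

φ(571787) = 571787 · (1 − 1/83)
       = 571787 · 82/83 = 564898.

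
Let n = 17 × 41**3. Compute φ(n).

φ(17) = 17 − 1 = 16.
φ(41^3) = 41^3 − 41^2 = 68921 − 1681 = 67240.
Since φ is multiplicative, φ(1171657) = 16 · 67240 = 1075840.

1075840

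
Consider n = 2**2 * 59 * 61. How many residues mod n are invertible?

φ(2^2) = 2^2 − 2^1 = 4 − 2 = 2.
φ(59) = 59 − 1 = 58.
φ(61) = 61 − 1 = 60.
φ(14396) = 2 × 58 × 60 = 6960.

6960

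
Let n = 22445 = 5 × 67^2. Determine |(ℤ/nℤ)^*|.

φ(5) = 5 − 1 = 4.
φ(67^2) = 67^1·(67−1) = 67·66 = 4422.
φ(22445) = 4 × 4422 = 17688.

17688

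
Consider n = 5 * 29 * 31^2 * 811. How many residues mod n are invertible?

φ(5) = 5 − 1 = 4.
φ(29) = 29 − 1 = 28.
φ(31^2) = 31^1·(31−1) = 31·30 = 930.
φ(811) = 811 − 1 = 810.
Since φ is multiplicative, φ(113008795) = 4 · 28 · 930 · 810 = 84369600.

84369600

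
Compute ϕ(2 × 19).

18

φ(2) = 2 − 1 = 1.
φ(19) = 19 − 1 = 18.
Since φ is multiplicative, φ(38) = 1 · 18 = 18.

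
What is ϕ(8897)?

7200

First factor: 8897 = 7 · 31 · 41.
φ(8897) = 8897 · (1 − 1/7) · (1 − 1/31) · (1 − 1/41)
       = 8897 · 7200/8897 = 7200.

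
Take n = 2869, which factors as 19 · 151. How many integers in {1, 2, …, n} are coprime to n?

2700

φ(19) = 19 − 1 = 18.
φ(151) = 151 − 1 = 150.
Multiply: 18 · 150 = 2700.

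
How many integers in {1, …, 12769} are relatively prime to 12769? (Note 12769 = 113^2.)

12656

φ(113^2) = 113^2 − 113^1 = 12769 − 113 = 12656.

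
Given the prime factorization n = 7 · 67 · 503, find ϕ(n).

198792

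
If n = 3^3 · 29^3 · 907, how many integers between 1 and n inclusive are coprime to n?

384020784

φ(3^3) = 3^3 − 3^2 = 27 − 9 = 18.
φ(29^3) = 29^2·(29−1) = 841·28 = 23548.
φ(907) = 907 − 1 = 906.
φ(597262221) = 18 × 23548 × 906 = 384020784.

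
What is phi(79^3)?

φ(493039) = 493039 · (1 − 1/79)
       = 493039 · 78/79 = 486798.

486798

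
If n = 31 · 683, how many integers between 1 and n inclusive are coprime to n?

20460

φ(21173) = 21173 · (1 − 1/31) · (1 − 1/683)
       = 21173 · 20460/21173 = 20460.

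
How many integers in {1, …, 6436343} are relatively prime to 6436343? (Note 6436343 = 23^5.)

φ(23^5) = 23^5 − 23^4 = 6436343 − 279841 = 6156502.

6156502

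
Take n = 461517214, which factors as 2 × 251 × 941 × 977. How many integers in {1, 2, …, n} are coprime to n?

229360000

φ(2) = 2 − 1 = 1.
φ(251) = 251 − 1 = 250.
φ(941) = 941 − 1 = 940.
φ(977) = 977 − 1 = 976.
Since φ is multiplicative, φ(461517214) = 1 · 250 · 940 · 976 = 229360000.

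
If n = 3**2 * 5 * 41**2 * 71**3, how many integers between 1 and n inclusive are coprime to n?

φ(27074177595) = 27074177595 · (1 − 1/3) · (1 − 1/5) · (1 − 1/41) · (1 − 1/71)
       = 27074177595 · 22400/43665 = 13888963200.

13888963200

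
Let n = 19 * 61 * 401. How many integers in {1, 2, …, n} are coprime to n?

432000

φ(19) = 19 − 1 = 18.
φ(61) = 61 − 1 = 60.
φ(401) = 401 − 1 = 400.
φ(464759) = 18 × 60 × 400 = 432000.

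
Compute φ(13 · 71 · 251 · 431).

φ(99851063) = 99851063 · (1 − 1/13) · (1 − 1/71) · (1 − 1/251) · (1 − 1/431)
       = 99851063 · 90300000/99851063 = 90300000.

90300000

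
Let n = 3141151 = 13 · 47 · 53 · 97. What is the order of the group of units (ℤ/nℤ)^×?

φ(3141151) = 3141151 · (1 − 1/13) · (1 − 1/47) · (1 − 1/53) · (1 − 1/97)
       = 3141151 · 2755584/3141151 = 2755584.

2755584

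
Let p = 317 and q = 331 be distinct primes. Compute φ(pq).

104280

φ(n) = (p − 1)(q − 1) = (317−1)(331−1) = 316·330 = 104280.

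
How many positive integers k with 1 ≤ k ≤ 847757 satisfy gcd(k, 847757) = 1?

739200

Prime factorization: 847757 = 23 · 29 · 31 · 41.
φ(23) = 23 − 1 = 22.
φ(29) = 29 − 1 = 28.
φ(31) = 31 − 1 = 30.
φ(41) = 41 − 1 = 40.
Multiply: 22 · 28 · 30 · 40 = 739200.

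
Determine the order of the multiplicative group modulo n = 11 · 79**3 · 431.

φ(11) = 11 − 1 = 10.
φ(79^3) = 79^3 − 79^2 = 493039 − 6241 = 486798.
φ(431) = 431 − 1 = 430.
φ(2337497899) = 10 × 486798 × 430 = 2093231400.

2093231400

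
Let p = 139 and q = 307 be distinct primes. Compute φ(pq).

φ(42673) = 42673 · (1 − 1/139) · (1 − 1/307)
       = 42673 · 42228/42673 = 42228.

42228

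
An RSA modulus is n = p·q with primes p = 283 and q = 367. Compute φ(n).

103212

φ(n) = (p − 1)(q − 1) = (283−1)(367−1) = 282·366 = 103212.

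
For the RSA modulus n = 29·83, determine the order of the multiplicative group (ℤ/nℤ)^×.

φ(2407) = 2407 · (1 − 1/29) · (1 − 1/83)
       = 2407 · 2296/2407 = 2296.

2296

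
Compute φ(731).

672

First factor: 731 = 17 × 43.
φ(17) = 17 − 1 = 16.
φ(43) = 43 − 1 = 42.
Since φ is multiplicative, φ(731) = 16 · 42 = 672.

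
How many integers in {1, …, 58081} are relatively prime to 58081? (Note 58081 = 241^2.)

57840

φ(58081) = 58081 · (1 − 1/241)
       = 58081 · 240/241 = 57840.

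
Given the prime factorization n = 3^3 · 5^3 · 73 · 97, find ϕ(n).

φ(23898375) = 23898375 · (1 − 1/3) · (1 − 1/5) · (1 − 1/73) · (1 − 1/97)
       = 23898375 · 55296/106215 = 12441600.

12441600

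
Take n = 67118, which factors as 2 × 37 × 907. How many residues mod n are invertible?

32616

φ(2) = 2 − 1 = 1.
φ(37) = 37 − 1 = 36.
φ(907) = 907 − 1 = 906.
Since φ is multiplicative, φ(67118) = 1 · 36 · 906 = 32616.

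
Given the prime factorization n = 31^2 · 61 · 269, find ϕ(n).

φ(31^2) = 31^1·(31−1) = 31·30 = 930.
φ(61) = 61 − 1 = 60.
φ(269) = 269 − 1 = 268.
Since φ is multiplicative, φ(15769049) = 930 · 60 · 268 = 14954400.

14954400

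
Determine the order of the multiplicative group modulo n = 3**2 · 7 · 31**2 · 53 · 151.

261144000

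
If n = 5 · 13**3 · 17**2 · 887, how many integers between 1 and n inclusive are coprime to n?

φ(2815927855) = 2815927855 · (1 − 1/5) · (1 − 1/13) · (1 − 1/17) · (1 − 1/887)
       = 2815927855 · 680448/980135 = 1954927104.

1954927104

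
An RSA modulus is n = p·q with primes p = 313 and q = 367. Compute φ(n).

114192

φ(n) = (p − 1)(q − 1) = (313−1)(367−1) = 312·366 = 114192.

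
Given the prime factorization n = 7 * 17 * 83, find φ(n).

φ(7) = 7 − 1 = 6.
φ(17) = 17 − 1 = 16.
φ(83) = 83 − 1 = 82.
Since φ is multiplicative, φ(9877) = 6 · 16 · 82 = 7872.

7872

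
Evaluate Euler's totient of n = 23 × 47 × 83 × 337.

φ(30236651) = 30236651 · (1 − 1/23) · (1 − 1/47) · (1 − 1/83) · (1 − 1/337)
       = 30236651 · 27882624/30236651 = 27882624.

27882624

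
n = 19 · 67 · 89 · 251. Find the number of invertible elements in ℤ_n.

φ(28437547) = 28437547 · (1 − 1/19) · (1 − 1/67) · (1 − 1/89) · (1 − 1/251)
       = 28437547 · 26136000/28437547 = 26136000.

26136000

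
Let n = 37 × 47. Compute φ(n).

φ(37) = 37 − 1 = 36.
φ(47) = 47 − 1 = 46.
φ(1739) = 36 × 46 = 1656.

1656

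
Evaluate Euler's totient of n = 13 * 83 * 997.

980064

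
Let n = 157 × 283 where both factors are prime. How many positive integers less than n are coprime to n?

φ(44431) = 44431 · (1 − 1/157) · (1 − 1/283)
       = 44431 · 43992/44431 = 43992.

43992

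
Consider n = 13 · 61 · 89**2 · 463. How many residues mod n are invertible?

φ(2908266439) = 2908266439 · (1 − 1/13) · (1 − 1/61) · (1 − 1/89) · (1 − 1/463)
       = 2908266439 · 29272320/32677151 = 2605236480.

2605236480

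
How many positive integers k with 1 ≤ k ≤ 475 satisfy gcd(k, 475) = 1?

360

475 = 5^2 * 19.
φ(475) = 475 · (1 − 1/5) · (1 − 1/19)
       = 475 · 72/95 = 360.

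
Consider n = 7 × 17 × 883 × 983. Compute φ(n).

φ(7) = 7 − 1 = 6.
φ(17) = 17 − 1 = 16.
φ(883) = 883 − 1 = 882.
φ(983) = 983 − 1 = 982.
Since φ is multiplicative, φ(103290691) = 6 · 16 · 882 · 982 = 83147904.

83147904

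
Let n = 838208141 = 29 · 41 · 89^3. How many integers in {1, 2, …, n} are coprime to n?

780693760

φ(838208141) = 838208141 · (1 − 1/29) · (1 − 1/41) · (1 − 1/89)
       = 838208141 · 98560/105821 = 780693760.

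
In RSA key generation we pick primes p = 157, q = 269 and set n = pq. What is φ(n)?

41808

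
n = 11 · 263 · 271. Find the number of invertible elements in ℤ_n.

φ(11) = 11 − 1 = 10.
φ(263) = 263 − 1 = 262.
φ(271) = 271 − 1 = 270.
φ(784003) = 10 × 262 × 270 = 707400.

707400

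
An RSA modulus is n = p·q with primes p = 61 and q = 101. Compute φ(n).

6000

φ(61) = 61 − 1 = 60.
φ(101) = 101 − 1 = 100.
φ(6161) = 60 × 100 = 6000.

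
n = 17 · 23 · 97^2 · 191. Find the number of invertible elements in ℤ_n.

622786560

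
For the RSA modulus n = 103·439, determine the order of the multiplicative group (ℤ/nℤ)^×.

44676

φ(pq) = (p−1)(q−1) = 102 · 438 = 44676.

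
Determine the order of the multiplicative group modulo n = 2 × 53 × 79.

4056

φ(8374) = 8374 · (1 − 1/2) · (1 − 1/53) · (1 − 1/79)
       = 8374 · 4056/8374 = 4056.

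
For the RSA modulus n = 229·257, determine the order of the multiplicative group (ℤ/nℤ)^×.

58368

For distinct primes, φ(pq) = (p−1)(q−1) = 228 × 256 = 58368.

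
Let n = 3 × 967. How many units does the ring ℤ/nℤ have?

φ(2901) = 2901 · (1 − 1/3) · (1 − 1/967)
       = 2901 · 1932/2901 = 1932.

1932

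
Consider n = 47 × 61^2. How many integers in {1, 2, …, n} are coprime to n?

φ(174887) = 174887 · (1 − 1/47) · (1 − 1/61)
       = 174887 · 2760/2867 = 168360.

168360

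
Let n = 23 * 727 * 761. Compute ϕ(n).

φ(12724681) = 12724681 · (1 − 1/23) · (1 − 1/727) · (1 − 1/761)
       = 12724681 · 12138720/12724681 = 12138720.

12138720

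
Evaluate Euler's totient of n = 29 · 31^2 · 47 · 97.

φ(29) = 29 − 1 = 28.
φ(31^2) = 31^2 − 31^1 = 961 − 31 = 930.
φ(47) = 47 − 1 = 46.
φ(97) = 97 − 1 = 96.
Multiply: 28 · 930 · 46 · 96 = 114992640.

114992640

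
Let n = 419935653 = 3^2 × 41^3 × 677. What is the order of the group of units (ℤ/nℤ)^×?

272725440

φ(419935653) = 419935653 · (1 − 1/3) · (1 − 1/41) · (1 − 1/677)
       = 419935653 · 54080/83271 = 272725440.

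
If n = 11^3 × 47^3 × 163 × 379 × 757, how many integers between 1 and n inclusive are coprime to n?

5692034552783040

φ(11^3) = 11^2·(11−1) = 121·10 = 1210.
φ(47^3) = 47^2·(47−1) = 2209·46 = 101614.
φ(163) = 163 − 1 = 162.
φ(379) = 379 − 1 = 378.
φ(757) = 757 − 1 = 756.
Multiply: 1210 · 101614 · 162 · 378 · 756 = 5692034552783040.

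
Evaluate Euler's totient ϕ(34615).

34615 = 5 · 7 · 23 · 43.
φ(34615) = 34615 · (1 − 1/5) · (1 − 1/7) · (1 − 1/23) · (1 − 1/43)
       = 34615 · 22176/34615 = 22176.

22176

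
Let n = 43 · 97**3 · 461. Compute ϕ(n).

17451060480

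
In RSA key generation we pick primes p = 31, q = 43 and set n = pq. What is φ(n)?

For distinct primes, φ(pq) = (p−1)(q−1) = 30 × 42 = 1260.

1260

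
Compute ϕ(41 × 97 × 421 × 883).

φ(41) = 41 − 1 = 40.
φ(97) = 97 − 1 = 96.
φ(421) = 421 − 1 = 420.
φ(883) = 883 − 1 = 882.
φ(1478421911) = 40 × 96 × 420 × 882 = 1422489600.

1422489600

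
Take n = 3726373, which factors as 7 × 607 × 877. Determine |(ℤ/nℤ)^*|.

φ(3726373) = 3726373 · (1 − 1/7) · (1 − 1/607) · (1 − 1/877)
       = 3726373 · 3185136/3726373 = 3185136.

3185136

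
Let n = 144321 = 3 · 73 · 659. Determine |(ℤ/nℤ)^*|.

94752

φ(144321) = 144321 · (1 − 1/3) · (1 − 1/73) · (1 − 1/659)
       = 144321 · 94752/144321 = 94752.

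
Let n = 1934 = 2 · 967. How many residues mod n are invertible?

966

φ(2) = 2 − 1 = 1.
φ(967) = 967 − 1 = 966.
Since φ is multiplicative, φ(1934) = 1 · 966 = 966.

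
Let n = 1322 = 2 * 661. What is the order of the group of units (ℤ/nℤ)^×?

φ(1322) = 1322 · (1 − 1/2) · (1 − 1/661)
       = 1322 · 660/1322 = 660.

660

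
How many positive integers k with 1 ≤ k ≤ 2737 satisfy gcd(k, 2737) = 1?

2737 = 7 × 17 × 23.
φ(7) = 7 − 1 = 6.
φ(17) = 17 − 1 = 16.
φ(23) = 23 − 1 = 22.
φ(2737) = 6 × 16 × 22 = 2112.

2112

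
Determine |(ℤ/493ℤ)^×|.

Prime factorization: 493 = 17 * 29.
φ(17) = 17 − 1 = 16.
φ(29) = 29 − 1 = 28.
Multiply: 16 · 28 = 448.

448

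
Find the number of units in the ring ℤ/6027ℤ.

3360

First factor: 6027 = 3 × 7^2 × 41.
φ(3) = 3 − 1 = 2.
φ(7^2) = 7^1·(7−1) = 7·6 = 42.
φ(41) = 41 − 1 = 40.
Multiply: 2 · 42 · 40 = 3360.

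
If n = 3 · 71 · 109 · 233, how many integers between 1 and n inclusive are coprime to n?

3507840

φ(5409561) = 5409561 · (1 − 1/3) · (1 − 1/71) · (1 − 1/109) · (1 − 1/233)
       = 5409561 · 3507840/5409561 = 3507840.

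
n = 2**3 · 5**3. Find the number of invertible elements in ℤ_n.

φ(1000) = 1000 · (1 − 1/2) · (1 − 1/5)
       = 1000 · 4/10 = 400.

400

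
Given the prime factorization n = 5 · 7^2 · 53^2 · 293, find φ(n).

135198336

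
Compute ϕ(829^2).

686412

φ(829^2) = 829^1·(829−1) = 829·828 = 686412.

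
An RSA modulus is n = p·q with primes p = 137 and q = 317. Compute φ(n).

42976

φ(pq) = (p−1)(q−1) = 136 · 316 = 42976.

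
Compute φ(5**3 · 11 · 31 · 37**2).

φ(58353625) = 58353625 · (1 − 1/5) · (1 − 1/11) · (1 − 1/31) · (1 − 1/37)
       = 58353625 · 43200/63085 = 39960000.

39960000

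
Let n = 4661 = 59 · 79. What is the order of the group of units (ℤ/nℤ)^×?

φ(59) = 59 − 1 = 58.
φ(79) = 79 − 1 = 78.
Since φ is multiplicative, φ(4661) = 58 · 78 = 4524.

4524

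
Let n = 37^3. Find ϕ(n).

φ(50653) = 50653 · (1 − 1/37)
       = 50653 · 36/37 = 49284.

49284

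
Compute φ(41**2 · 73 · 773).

91157760

φ(94857149) = 94857149 · (1 − 1/41) · (1 − 1/73) · (1 − 1/773)
       = 94857149 · 2223360/2313589 = 91157760.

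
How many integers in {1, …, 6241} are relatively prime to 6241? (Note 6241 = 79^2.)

φ(79^2) = 79^1·(79−1) = 79·78 = 6162.

6162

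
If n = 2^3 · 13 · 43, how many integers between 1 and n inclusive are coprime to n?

2016

φ(2^3) = 2^3 − 2^2 = 8 − 4 = 4.
φ(13) = 13 − 1 = 12.
φ(43) = 43 − 1 = 42.
φ(4472) = 4 × 12 × 42 = 2016.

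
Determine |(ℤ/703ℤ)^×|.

648

Prime factorization: 703 = 19 * 37.
φ(703) = 703 · (1 − 1/19) · (1 − 1/37)
       = 703 · 648/703 = 648.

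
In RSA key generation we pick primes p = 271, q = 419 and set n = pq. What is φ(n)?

φ(n) = (p − 1)(q − 1) = (271−1)(419−1) = 270·418 = 112860.

112860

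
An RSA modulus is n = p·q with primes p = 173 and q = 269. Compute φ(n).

φ(46537) = 46537 · (1 − 1/173) · (1 − 1/269)
       = 46537 · 46096/46537 = 46096.

46096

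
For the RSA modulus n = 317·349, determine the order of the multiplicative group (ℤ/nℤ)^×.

109968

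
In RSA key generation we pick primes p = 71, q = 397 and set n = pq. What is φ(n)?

φ(71) = 71 − 1 = 70.
φ(397) = 397 − 1 = 396.
Multiply: 70 · 396 = 27720.

27720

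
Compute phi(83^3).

φ(83^3) = 83^2·(83−1) = 6889·82 = 564898.

564898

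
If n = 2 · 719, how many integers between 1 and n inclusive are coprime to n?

718

φ(1438) = 1438 · (1 − 1/2) · (1 − 1/719)
       = 1438 · 718/1438 = 718.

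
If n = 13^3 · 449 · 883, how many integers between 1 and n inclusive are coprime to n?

801335808

φ(13^3) = 13^2·(13−1) = 169·12 = 2028.
φ(449) = 449 − 1 = 448.
φ(883) = 883 − 1 = 882.
Since φ is multiplicative, φ(871037999) = 2028 · 448 · 882 = 801335808.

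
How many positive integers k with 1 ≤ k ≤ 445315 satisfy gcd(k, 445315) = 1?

299520

Factor 445315: 445315 = 5 · 13^2 · 17 · 31.
φ(5) = 5 − 1 = 4.
φ(13^2) = 13^2 − 13^1 = 169 − 13 = 156.
φ(17) = 17 − 1 = 16.
φ(31) = 31 − 1 = 30.
Multiply: 4 · 156 · 16 · 30 = 299520.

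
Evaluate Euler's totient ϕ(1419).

1419 = 3 · 11 · 43.
φ(3) = 3 − 1 = 2.
φ(11) = 11 − 1 = 10.
φ(43) = 43 − 1 = 42.
φ(1419) = 2 × 10 × 42 = 840.

840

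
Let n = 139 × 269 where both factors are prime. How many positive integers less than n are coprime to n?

For distinct primes, φ(pq) = (p−1)(q−1) = 138 × 268 = 36984.

36984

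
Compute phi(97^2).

φ(97^2) = 97^2 − 97^1 = 9409 − 97 = 9312.

9312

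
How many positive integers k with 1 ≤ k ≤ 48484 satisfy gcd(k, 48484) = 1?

Factor 48484: 48484 = 2^2 · 17 · 23 · 31.
φ(2^2) = 2^2 − 2^1 = 4 − 2 = 2.
φ(17) = 17 − 1 = 16.
φ(23) = 23 − 1 = 22.
φ(31) = 31 − 1 = 30.
Since φ is multiplicative, φ(48484) = 2 · 16 · 22 · 30 = 21120.

21120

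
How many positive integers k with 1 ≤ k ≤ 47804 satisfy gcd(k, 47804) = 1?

20736

First factor: 47804 = 2^2 · 17 · 19 · 37.
φ(2^2) = 2^2 − 2^1 = 4 − 2 = 2.
φ(17) = 17 − 1 = 16.
φ(19) = 19 − 1 = 18.
φ(37) = 37 − 1 = 36.
φ(47804) = 2 × 16 × 18 × 36 = 20736.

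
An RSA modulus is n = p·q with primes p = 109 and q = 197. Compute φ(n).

21168

φ(n) = (p − 1)(q − 1) = (109−1)(197−1) = 108·196 = 21168.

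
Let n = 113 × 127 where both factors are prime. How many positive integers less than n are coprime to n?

φ(113) = 113 − 1 = 112.
φ(127) = 127 − 1 = 126.
Multiply: 112 · 126 = 14112.

14112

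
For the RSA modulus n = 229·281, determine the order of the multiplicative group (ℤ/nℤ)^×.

63840

φ(64349) = 64349 · (1 − 1/229) · (1 − 1/281)
       = 64349 · 63840/64349 = 63840.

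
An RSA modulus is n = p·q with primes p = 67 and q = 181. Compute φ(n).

11880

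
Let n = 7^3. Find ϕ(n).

294

φ(7^3) = 7^3 − 7^2 = 343 − 49 = 294.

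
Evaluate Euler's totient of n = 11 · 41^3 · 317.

φ(11) = 11 − 1 = 10.
φ(41^3) = 41^2·(41−1) = 1681·40 = 67240.
φ(317) = 317 − 1 = 316.
Since φ is multiplicative, φ(240327527) = 10 · 67240 · 316 = 212478400.

212478400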